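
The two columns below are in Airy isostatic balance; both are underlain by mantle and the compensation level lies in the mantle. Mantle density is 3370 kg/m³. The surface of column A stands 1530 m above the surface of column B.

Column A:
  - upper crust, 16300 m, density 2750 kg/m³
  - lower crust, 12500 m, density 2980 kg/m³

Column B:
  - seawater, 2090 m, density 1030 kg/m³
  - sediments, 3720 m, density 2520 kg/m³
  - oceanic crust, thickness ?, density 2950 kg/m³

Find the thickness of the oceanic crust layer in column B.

Take the compensation level at the base of the deeper column (depth z_c below the surface of column A) and equate Σ ρ_i t_i down to z_c; mantle fills any gap and the z_c terms cancel.
Column A: 16300×2750 + 12500×2980 + (z_c − 28800)×3370
Column B: 1530×0 + 2090×1030 + 3720×2520 + x×2950 + (z_c − 1530 − 5810 − x)×3370
The z_c×3370 term appears on both sides and cancels. Collect the known terms of each column as K = Σ(ρt)_known − 3370 × (depth of known layers): K_A = 82075000 − 3370×28800 = −14981000; K_B = 11527100 − 3370×(1530 + 5810) = −13208700.
Balance: K_A = K_B − x×(3370 − 2950), so x = (K_B − K_A)/(3370 − 2950) = 1772300/420 = 4220 m.

4220 m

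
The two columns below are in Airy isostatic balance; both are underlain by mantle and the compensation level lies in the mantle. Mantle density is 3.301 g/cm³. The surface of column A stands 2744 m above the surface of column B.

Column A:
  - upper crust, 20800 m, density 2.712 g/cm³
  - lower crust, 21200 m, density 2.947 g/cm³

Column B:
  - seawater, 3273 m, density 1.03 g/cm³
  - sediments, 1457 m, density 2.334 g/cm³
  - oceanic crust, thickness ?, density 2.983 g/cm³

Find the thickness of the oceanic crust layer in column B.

5840 m

Take the compensation level at the base of the deeper column (depth z_c below the surface of column A) and equate Σ ρ_i t_i down to z_c; mantle fills any gap and the z_c terms cancel.
Column A: 20800×2.712 + 21200×2.947 + (z_c − 42000)×3.301
Column B: 2744×0 + 3273×1.03 + 1457×2.334 + x×2.983 + (z_c − 2744 − 4730 − x)×3.301
The z_c×3.301 term appears on both sides and cancels. Collect the known terms of each column as K = Σ(ρt)_known − 3.301 × (depth of known layers): K_A = 118886 − 3.301×42000 = −19756; K_B = 6771.828 − 3.301×(2744 + 4730) = −17899.846.
Balance: K_A = K_B − x×(3.301 − 2.983), so x = (K_B − K_A)/(3.301 − 2.983) = 1856.15/0.318 = 5840 m.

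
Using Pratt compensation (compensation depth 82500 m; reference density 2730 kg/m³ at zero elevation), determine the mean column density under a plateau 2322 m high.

Pratt balance: ρ_ref D = ρ (D + h).
ρ = ρ_ref D/(D + h) = 2730 × 82500 m/(82500 m + 2322 m) = 2660 kg/m³.

2660 kg/m³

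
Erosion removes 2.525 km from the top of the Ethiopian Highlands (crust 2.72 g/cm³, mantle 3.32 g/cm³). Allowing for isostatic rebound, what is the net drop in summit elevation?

0.456 km

Rebound u = e ρ_c/ρ_m = 2.525 km × 2.72/3.32 = 2.069 km.
Net surface drop = e − u = 2.525 km − 2.069 km = e (ρ_m − ρ_c)/ρ_m = 0.456 km.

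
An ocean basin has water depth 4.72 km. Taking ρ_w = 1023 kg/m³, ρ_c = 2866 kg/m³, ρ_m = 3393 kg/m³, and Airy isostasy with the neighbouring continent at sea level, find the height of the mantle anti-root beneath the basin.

In Airy isostatic equilibrium: replacing crust with seawater at the top is compensated by replacing crust with mantle at the base: d (ρ_c − ρ_w) = a (ρ_m − ρ_c).
a = d (ρ_c − ρ_w)/(ρ_m − ρ_c) = 4.72 km × 1843/527 = 16.5 km.

16.5 km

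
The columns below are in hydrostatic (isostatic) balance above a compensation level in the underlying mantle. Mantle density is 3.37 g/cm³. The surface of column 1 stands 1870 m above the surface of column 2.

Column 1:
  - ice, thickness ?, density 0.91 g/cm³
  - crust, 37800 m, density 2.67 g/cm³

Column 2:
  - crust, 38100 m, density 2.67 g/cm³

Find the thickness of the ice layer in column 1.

2650 m

Take the compensation level at the base of the deeper column (depth z_c below the surface of column 1) and equate Σ ρ_i t_i down to z_c; mantle fills any gap and the z_c terms cancel.
Column 1: x×0.91 + 37800×2.67 + (z_c − 37800 − x)×3.37
Column 2: 1870×0 + 38100×2.67 + (z_c − 1870 − 38100)×3.37
The z_c×3.37 term appears on both sides and cancels. Collect the known terms of each column as K = Σ(ρt)_known − 3.37 × (depth of known layers): K_1 = 100926 − 3.37×37800 = −26460; K_2 = 101727 − 3.37×(1870 + 38100) = −32971.9.
Balance: K_1 − x×(3.37 − 0.91) = K_2, so x = (K_1 − K_2)/(3.37 − 0.91) = 6511.9/2.46 = 2650 m.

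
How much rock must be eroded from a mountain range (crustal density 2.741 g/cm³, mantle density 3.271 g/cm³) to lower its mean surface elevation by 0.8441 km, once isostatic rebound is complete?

Net drop Δ = e − u = e − e ρ_c/ρ_m = e (ρ_m − ρ_c)/ρ_m.
e = Δ ρ_m/(ρ_m − ρ_c) = 0.8441 km × 3.271/0.53 = 5.21 km.

5.21 km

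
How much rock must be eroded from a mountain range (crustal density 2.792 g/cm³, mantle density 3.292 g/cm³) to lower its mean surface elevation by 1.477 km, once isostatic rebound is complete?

Net drop Δ = e − u = e − e ρ_c/ρ_m = e (ρ_m − ρ_c)/ρ_m.
e = Δ ρ_m/(ρ_m − ρ_c) = 1.477 km × 3.292/0.5 = 9.72 km.

9.72 km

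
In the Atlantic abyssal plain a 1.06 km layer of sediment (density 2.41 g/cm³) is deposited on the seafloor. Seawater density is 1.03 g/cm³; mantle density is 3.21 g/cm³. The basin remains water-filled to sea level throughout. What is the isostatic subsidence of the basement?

0.671 km

Submarine loading: the sediment displaces seawater, and the subsidence is in turn flooded, so s (ρ_m − ρ_w) = t (ρ_sed − ρ_w).
s = 1.06 km × (2.41 − 1.03) / (3.21 − 1.03) = 0.671 km.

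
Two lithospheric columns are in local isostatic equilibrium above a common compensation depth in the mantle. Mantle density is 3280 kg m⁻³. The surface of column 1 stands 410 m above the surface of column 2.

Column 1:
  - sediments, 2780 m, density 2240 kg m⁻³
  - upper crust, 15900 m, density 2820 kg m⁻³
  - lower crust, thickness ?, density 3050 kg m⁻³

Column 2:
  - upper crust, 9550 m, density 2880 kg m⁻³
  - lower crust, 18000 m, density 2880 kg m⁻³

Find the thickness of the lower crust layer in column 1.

Take the compensation level at the base of the deeper column (depth z_c below the surface of column 1) and equate Σ ρ_i t_i down to z_c; mantle fills any gap and the z_c terms cancel.
Column 1: 2780×2240 + 15900×2820 + x×3050 + (z_c − 18680 − x)×3280
Column 2: 410×0 + 9550×2880 + 18000×2880 + (z_c − 410 − 27550)×3280
The z_c×3280 term appears on both sides and cancels. Collect the known terms of each column as K = Σ(ρt)_known − 3280 × (depth of known layers): K_1 = 51065200 − 3280×18680 = −10205200; K_2 = 79344000 − 3280×(410 + 27550) = −12364800.
Balance: K_1 − x×(3280 − 3050) = K_2, so x = (K_1 − K_2)/(3280 − 3050) = 2159600/230 = 9390 m.

9390 m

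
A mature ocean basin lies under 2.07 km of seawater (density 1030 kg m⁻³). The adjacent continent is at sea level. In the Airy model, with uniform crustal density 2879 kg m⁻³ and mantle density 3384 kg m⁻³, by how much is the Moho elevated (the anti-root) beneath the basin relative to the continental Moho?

Equating mass per unit area of the two columns: replacing crust with seawater at the top is compensated by replacing crust with mantle at the base: d (ρ_c − ρ_w) = a (ρ_m − ρ_c).
a = d (ρ_c − ρ_w)/(ρ_m − ρ_c) = 2.07 km × 1849/505 = 7.58 km.

7.58 km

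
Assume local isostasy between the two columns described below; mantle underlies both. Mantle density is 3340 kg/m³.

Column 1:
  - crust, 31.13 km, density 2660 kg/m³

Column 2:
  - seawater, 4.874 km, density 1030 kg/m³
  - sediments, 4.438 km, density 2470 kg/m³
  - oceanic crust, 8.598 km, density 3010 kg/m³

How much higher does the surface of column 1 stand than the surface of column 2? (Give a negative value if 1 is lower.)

For any compensation level in the mantle, the mantle terms cancel and isostasy reduces to e = (Σt_1 − Σt_2) − (Σ(ρt)_1 − Σ(ρt)_2) / ρ_m.
Σt_1 = 31.13 km; Σt_2 = 17.91 km; Σ(ρt)_1 = 82805.8; Σ(ρt)_2 = 41862.06 (in km·kg/m³).
e = (31.13 − 17.91) − (82805.8 − 41862.06) / 3340 = 0.961 km.

0.961 km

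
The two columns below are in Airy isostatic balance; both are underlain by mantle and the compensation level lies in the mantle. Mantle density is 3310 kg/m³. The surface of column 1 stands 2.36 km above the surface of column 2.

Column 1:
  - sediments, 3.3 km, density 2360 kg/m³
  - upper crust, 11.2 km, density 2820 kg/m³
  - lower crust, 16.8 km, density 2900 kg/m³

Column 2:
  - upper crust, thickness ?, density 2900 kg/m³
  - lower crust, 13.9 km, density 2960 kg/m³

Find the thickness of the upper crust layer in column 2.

6.91 km

Take the compensation level at the base of the deeper column (depth z_c below the surface of column 1) and equate Σ ρ_i t_i down to z_c; mantle fills any gap and the z_c terms cancel.
Column 1: 3.3×2360 + 11.2×2820 + 16.8×2900 + (z_c − 31.3)×3310
Column 2: 2.36×0 + x×2900 + 13.9×2960 + (z_c − 2.36 − 13.9 − x)×3310
The z_c×3310 term appears on both sides and cancels. Collect the known terms of each column as K = Σ(ρt)_known − 3310 × (depth of known layers): K_1 = 88092 − 3310×31.3 = −15511; K_2 = 41144 − 3310×(2.36 + 13.9) = −12676.6.
Balance: K_1 = K_2 − x×(3310 − 2900), so x = (K_2 − K_1)/(3310 − 2900) = 2834.4/410 = 6.91 km.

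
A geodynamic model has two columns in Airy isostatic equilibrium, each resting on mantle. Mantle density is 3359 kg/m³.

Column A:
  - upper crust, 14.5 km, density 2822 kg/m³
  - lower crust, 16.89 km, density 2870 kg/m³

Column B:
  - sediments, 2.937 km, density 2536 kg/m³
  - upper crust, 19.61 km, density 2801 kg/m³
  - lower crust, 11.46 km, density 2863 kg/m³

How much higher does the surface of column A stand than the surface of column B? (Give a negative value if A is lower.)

−0.893 km

For any compensation level in the mantle, the mantle terms cancel and isostasy reduces to e = (Σt_A − Σt_B) − (Σ(ρt)_A − Σ(ρt)_B) / ρ_m.
Σt_A = 31.39 km; Σt_B = 34.007 km; Σ(ρt)_A = 89393.3; Σ(ρt)_B = 95185.822 (in km·kg/m³).
e = (31.39 − 34.007) − (89393.3 − 95185.822) / 3359 = −0.893 km.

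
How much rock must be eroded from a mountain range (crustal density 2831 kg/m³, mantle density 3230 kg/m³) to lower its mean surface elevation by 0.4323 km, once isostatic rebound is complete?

3.5 km

Net drop Δ = e − u = e − e ρ_c/ρ_m = e (ρ_m − ρ_c)/ρ_m.
e = Δ ρ_m/(ρ_m − ρ_c) = 0.4323 km × 3230/399 = 3.5 km.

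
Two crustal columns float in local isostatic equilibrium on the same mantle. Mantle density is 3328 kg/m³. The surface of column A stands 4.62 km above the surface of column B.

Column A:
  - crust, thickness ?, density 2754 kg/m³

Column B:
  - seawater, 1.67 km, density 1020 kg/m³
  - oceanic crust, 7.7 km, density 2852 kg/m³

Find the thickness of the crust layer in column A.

39.9 km

Take the compensation level at the base of the deeper column (depth z_c below the surface of column A) and equate Σ ρ_i t_i down to z_c; mantle fills any gap and the z_c terms cancel.
Column A: x×2754 + (z_c − 0 − x)×3328
Column B: 4.62×0 + 1.67×1020 + 7.7×2852 + (z_c − 4.62 − 9.37)×3328
The z_c×3328 term appears on both sides and cancels. Collect the known terms of each column as K = Σ(ρt)_known − 3328 × (depth of known layers): K_A = 0 − 3328×0 = 0; K_B = 23663.8 − 3328×(4.62 + 9.37) = −22894.92.
Balance: K_A − x×(3328 − 2754) = K_B, so x = (K_A − K_B)/(3328 − 2754) = 22894.9/574 = 39.9 km.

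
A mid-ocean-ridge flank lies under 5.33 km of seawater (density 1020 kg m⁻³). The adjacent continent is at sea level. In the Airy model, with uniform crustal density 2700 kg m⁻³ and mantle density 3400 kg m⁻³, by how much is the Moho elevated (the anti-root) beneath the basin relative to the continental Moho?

For local isostatic compensation: replacing crust with seawater at the top is compensated by replacing crust with mantle at the base: d (ρ_c − ρ_w) = a (ρ_m − ρ_c).
a = d (ρ_c − ρ_w)/(ρ_m − ρ_c) = 5.33 km × 1680/700 = 12.8 km.

12.8 km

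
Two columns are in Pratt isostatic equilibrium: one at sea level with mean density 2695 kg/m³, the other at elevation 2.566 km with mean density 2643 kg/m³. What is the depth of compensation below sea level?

130 km

ρ_ref D = ρ (D + h) → D (ρ_ref − ρ) = ρ h.
D = ρ h/(ρ_ref − ρ) = 2643 × 2.566 km/(2695 − 2643) = 130 km.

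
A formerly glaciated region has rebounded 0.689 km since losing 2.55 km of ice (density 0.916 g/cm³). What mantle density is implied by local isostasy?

3.39 g/cm³

ρ_m = ρ_ice t / u = 0.916 × 2.55 km/0.689 km = 3.39 g/cm³.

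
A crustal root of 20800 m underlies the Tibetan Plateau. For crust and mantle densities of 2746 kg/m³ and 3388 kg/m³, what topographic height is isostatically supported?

Equating mass per unit area of the two columns: ρ_c h = (ρ_m − ρ_c) r.
h = r (ρ_m − ρ_c) / ρ_c = 20800 m × (3388 − 2746) / 2746 = 4860 m.

4860 m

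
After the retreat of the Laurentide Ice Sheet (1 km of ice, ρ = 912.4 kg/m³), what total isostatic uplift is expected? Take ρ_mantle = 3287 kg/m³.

0.278 km

Removing the load lets mantle flow back in; uplift u satisfies ρ_ice t = ρ_m u.
u = t ρ_ice/ρ_m = 1 km × 912.4/3287 = 0.278 km.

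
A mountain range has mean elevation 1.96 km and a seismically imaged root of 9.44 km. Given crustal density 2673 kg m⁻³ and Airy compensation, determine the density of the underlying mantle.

3230 kg m⁻³

Airy balance: ρ_c h = (ρ_m − ρ_c) r → ρ_m = ρ_c (1 + h/r).
ρ_m = 2673 × (1 + 1.96 km/9.44 km) = 3230 kg m⁻³.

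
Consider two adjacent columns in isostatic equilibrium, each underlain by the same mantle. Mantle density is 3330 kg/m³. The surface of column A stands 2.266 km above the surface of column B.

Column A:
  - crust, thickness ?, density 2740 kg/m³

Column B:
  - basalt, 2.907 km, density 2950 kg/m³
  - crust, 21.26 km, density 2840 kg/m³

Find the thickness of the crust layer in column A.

32.3 km

Take the compensation level at the base of the deeper column (depth z_c below the surface of column A) and equate Σ ρ_i t_i down to z_c; mantle fills any gap and the z_c terms cancel.
Column A: x×2740 + (z_c − 0 − x)×3330
Column B: 2.266×0 + 2.907×2950 + 21.26×2840 + (z_c − 2.266 − 24.167)×3330
The z_c×3330 term appears on both sides and cancels. Collect the known terms of each column as K = Σ(ρt)_known − 3330 × (depth of known layers): K_A = 0 − 3330×0 = 0; K_B = 68954.05 − 3330×(2.266 + 24.167) = −19067.84.
Balance: K_A − x×(3330 − 2740) = K_B, so x = (K_A − K_B)/(3330 − 2740) = 19067.8/590 = 32.3 km.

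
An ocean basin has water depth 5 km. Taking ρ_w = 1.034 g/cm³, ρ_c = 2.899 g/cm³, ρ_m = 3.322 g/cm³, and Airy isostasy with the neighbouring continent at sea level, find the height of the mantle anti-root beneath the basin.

22 km

Isostatic balance requires: replacing crust with seawater at the top is compensated by replacing crust with mantle at the base: d (ρ_c − ρ_w) = a (ρ_m − ρ_c).
a = d (ρ_c − ρ_w)/(ρ_m − ρ_c) = 5 km × 1.865/0.423 = 22 km.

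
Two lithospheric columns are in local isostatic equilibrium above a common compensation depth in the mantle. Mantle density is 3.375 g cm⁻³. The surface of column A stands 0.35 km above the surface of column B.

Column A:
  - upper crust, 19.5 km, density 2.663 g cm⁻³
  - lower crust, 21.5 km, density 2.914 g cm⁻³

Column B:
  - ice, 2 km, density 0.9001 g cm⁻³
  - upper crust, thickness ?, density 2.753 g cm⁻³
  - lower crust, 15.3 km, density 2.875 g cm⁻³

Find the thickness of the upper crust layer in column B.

Take the compensation level at the base of the deeper column (depth z_c below the surface of column A) and equate Σ ρ_i t_i down to z_c; mantle fills any gap and the z_c terms cancel.
Column A: 19.5×2.663 + 21.5×2.914 + (z_c − 41)×3.375
Column B: 0.35×0 + 2×0.9001 + x×2.753 + 15.3×2.875 + (z_c − 0.35 − 17.3 − x)×3.375
The z_c×3.375 term appears on both sides and cancels. Collect the known terms of each column as K = Σ(ρt)_known − 3.375 × (depth of known layers): K_A = 114.5795 − 3.375×41 = −23.7955; K_B = 45.7877 − 3.375×(0.35 + 17.3) = −13.78105.
Balance: K_A = K_B − x×(3.375 − 2.753), so x = (K_B − K_A)/(3.375 − 2.753) = 10.0144/0.622 = 16.1 km.

16.1 km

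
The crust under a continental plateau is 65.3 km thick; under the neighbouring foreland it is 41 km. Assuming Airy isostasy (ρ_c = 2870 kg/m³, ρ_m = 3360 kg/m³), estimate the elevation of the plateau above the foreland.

Excess crust Δ = 65.3 km − 41 km = 24.3 km, split between elevation h and root r with h + r = Δ.
Airy balance ρ_c h = (ρ_m − ρ_c) r gives r = h ρ_c/(ρ_m − ρ_c), so h (1 + ρ_c/(ρ_m − ρ_c)) = Δ, i.e. h = Δ (ρ_m − ρ_c)/ρ_m.
h = 24.3 km × 490/3360 = 3.54 km.

3.54 km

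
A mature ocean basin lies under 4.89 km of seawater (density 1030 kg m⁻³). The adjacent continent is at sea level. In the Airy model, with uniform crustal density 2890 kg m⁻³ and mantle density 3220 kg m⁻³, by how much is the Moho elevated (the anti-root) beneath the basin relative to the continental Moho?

Equating mass per unit area of the two columns: replacing crust with seawater at the top is compensated by replacing crust with mantle at the base: d (ρ_c − ρ_w) = a (ρ_m − ρ_c).
a = d (ρ_c − ρ_w)/(ρ_m − ρ_c) = 4.89 km × 1860/330 = 27.6 km.

27.6 km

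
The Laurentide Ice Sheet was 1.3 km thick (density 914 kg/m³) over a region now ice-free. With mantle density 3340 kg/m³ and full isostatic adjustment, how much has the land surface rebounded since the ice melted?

Removing the load lets mantle flow back in; uplift u satisfies ρ_ice t = ρ_m u.
u = t ρ_ice/ρ_m = 1.3 km × 914/3340 = 0.356 km.

0.356 km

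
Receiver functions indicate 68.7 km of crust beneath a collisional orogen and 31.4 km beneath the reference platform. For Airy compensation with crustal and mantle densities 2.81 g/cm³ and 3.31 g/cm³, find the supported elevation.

Excess crust Δ = 68.7 km − 31.4 km = 37.3 km, split between elevation h and root r with h + r = Δ.
Airy balance ρ_c h = (ρ_m − ρ_c) r gives r = h ρ_c/(ρ_m − ρ_c), so h (1 + ρ_c/(ρ_m − ρ_c)) = Δ, i.e. h = Δ (ρ_m − ρ_c)/ρ_m.
h = 37.3 km × 0.5/3.31 = 5.63 km.

5.63 km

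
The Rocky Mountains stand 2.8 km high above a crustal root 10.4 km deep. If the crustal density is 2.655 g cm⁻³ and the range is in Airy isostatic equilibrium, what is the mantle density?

3.37 g cm⁻³

Airy balance: ρ_c h = (ρ_m − ρ_c) r → ρ_m = ρ_c (1 + h/r).
ρ_m = 2.655 × (1 + 2.8 km/10.4 km) = 3.37 g cm⁻³.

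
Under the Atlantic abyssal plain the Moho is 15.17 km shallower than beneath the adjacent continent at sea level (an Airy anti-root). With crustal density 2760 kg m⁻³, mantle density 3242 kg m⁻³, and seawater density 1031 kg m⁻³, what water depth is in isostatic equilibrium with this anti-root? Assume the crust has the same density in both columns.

Replacing a thickness d of crust by seawater at the top must be balanced by replacing crust with mantle at the base: d (ρ_c − ρ_w) = a (ρ_m − ρ_c).
d = a (ρ_m − ρ_c)/(ρ_c − ρ_w) = 15.17 km × 482/1729 = 4.23 km.

4.23 km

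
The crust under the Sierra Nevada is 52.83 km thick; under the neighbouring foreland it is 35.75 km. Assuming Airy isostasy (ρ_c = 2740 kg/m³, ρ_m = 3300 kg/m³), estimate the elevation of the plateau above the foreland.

Excess crust Δ = 52.83 km − 35.75 km = 17.08 km, split between elevation h and root r with h + r = Δ.
Airy balance ρ_c h = (ρ_m − ρ_c) r gives r = h ρ_c/(ρ_m − ρ_c), so h (1 + ρ_c/(ρ_m − ρ_c)) = Δ, i.e. h = Δ (ρ_m − ρ_c)/ρ_m.
h = 17.08 km × 560/3300 = 2.9 km.

2.9 km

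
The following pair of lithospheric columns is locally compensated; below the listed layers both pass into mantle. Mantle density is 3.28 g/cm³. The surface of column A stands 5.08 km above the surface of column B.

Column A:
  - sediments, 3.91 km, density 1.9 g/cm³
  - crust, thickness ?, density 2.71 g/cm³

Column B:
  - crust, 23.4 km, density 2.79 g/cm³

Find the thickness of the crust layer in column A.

39.9 km

Take the compensation level at the base of the deeper column (depth z_c below the surface of column A) and equate Σ ρ_i t_i down to z_c; mantle fills any gap and the z_c terms cancel.
Column A: 3.91×1.9 + x×2.71 + (z_c − 3.91 − x)×3.28
Column B: 5.08×0 + 23.4×2.79 + (z_c − 5.08 − 23.4)×3.28
The z_c×3.28 term appears on both sides and cancels. Collect the known terms of each column as K = Σ(ρt)_known − 3.28 × (depth of known layers): K_A = 7.429 − 3.28×3.91 = −5.3958; K_B = 65.286 − 3.28×(5.08 + 23.4) = −28.1284.
Balance: K_A − x×(3.28 − 2.71) = K_B, so x = (K_A − K_B)/(3.28 − 2.71) = 22.7326/0.57 = 39.9 km.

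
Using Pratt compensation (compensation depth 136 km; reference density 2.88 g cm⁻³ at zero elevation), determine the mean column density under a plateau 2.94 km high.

2.82 g cm⁻³

Pratt balance: ρ_ref D = ρ (D + h).
ρ = ρ_ref D/(D + h) = 2.88 × 136 km/(136 km + 2.94 km) = 2.82 g cm⁻³.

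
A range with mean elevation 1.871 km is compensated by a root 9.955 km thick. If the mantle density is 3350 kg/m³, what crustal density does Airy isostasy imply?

ρ_c h = (ρ_m − ρ_c) r → ρ_c (h + r) = ρ_m r → ρ_c = ρ_m r / (h + r).
ρ_c = 3350 × 9.955 km / (1.871 km + 9.955 km) = 2820 kg/m³.

2820 kg/m³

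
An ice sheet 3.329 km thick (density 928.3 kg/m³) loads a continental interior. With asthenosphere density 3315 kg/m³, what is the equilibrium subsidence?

0.932 km

Balancing pressure at the compensation depth: the ice load ρ_ice t is balanced by mantle displaced below, ρ_m s.
s = t ρ_ice / ρ_m = 3.329 km × 928.3/3315 = 0.932 km.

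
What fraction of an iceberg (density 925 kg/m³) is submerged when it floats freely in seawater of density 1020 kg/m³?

Submerged fraction = ρ_obj/ρ_fluid = 925/1020 = 90.7%.

90.7%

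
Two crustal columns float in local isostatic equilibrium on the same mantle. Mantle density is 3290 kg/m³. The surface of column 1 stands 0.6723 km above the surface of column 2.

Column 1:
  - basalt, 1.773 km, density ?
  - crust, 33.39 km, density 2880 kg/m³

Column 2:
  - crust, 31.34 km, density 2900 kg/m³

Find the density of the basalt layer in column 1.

2870 kg/m³

Take the compensation level at the base of the deeper column (depth z_c below the surface of column 1) and equate Σ ρ_i t_i down to z_c; mantle fills any gap and the z_c terms cancel.
Column 1: 1.773×ρ + 33.39×2880 + (z_c − 35.163)×3290
Column 2: 0.6723×0 + 31.34×2900 + (z_c − 0.6723 − 31.34)×3290
The z_c×3290 term appears on both sides and cancels. Collect the known terms of each column as K = Σ(ρt)_known − 3290 × (depth of known layers): K_1 = 96163.2 − 3290×35.163 = −19523.07; K_2 = 90886 − 3290×(0.6723 + 31.34) = −14434.467.
Balance: K_1 + 1.773×ρ = K_2, so ρ = (K_2 − K_1)/1.773 = 5088.6/1.773 = 2870 kg/m³.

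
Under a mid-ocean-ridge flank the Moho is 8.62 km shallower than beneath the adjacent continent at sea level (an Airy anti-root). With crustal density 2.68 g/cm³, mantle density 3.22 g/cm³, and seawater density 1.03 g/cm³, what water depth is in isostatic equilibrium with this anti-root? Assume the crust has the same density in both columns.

Replacing a thickness d of crust by seawater at the top must be balanced by replacing crust with mantle at the base: d (ρ_c − ρ_w) = a (ρ_m − ρ_c).
d = a (ρ_m − ρ_c)/(ρ_c − ρ_w) = 8.62 km × 0.54/1.65 = 2.82 km.

2.82 km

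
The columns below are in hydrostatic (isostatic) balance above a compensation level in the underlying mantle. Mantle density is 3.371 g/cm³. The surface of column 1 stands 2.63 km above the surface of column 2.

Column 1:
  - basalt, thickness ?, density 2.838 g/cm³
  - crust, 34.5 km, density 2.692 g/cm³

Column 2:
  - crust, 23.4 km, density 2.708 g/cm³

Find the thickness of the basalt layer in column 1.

Take the compensation level at the base of the deeper column (depth z_c below the surface of column 1) and equate Σ ρ_i t_i down to z_c; mantle fills any gap and the z_c terms cancel.
Column 1: x×2.838 + 34.5×2.692 + (z_c − 34.5 − x)×3.371
Column 2: 2.63×0 + 23.4×2.708 + (z_c − 2.63 − 23.4)×3.371
The z_c×3.371 term appears on both sides and cancels. Collect the known terms of each column as K = Σ(ρt)_known − 3.371 × (depth of known layers): K_1 = 92.874 − 3.371×34.5 = −23.4255; K_2 = 63.3672 − 3.371×(2.63 + 23.4) = −24.37993.
Balance: K_1 − x×(3.371 − 2.838) = K_2, so x = (K_1 − K_2)/(3.371 − 2.838) = 0.95443/0.533 = 1.79 km.

1.79 km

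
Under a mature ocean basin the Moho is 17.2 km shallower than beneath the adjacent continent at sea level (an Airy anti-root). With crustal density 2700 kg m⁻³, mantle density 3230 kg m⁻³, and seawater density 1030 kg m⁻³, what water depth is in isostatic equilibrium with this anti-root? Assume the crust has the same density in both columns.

Replacing a thickness d of crust by seawater at the top must be balanced by replacing crust with mantle at the base: d (ρ_c − ρ_w) = a (ρ_m − ρ_c).
d = a (ρ_m − ρ_c)/(ρ_c − ρ_w) = 17.2 km × 530/1670 = 5.46 km.

5.46 km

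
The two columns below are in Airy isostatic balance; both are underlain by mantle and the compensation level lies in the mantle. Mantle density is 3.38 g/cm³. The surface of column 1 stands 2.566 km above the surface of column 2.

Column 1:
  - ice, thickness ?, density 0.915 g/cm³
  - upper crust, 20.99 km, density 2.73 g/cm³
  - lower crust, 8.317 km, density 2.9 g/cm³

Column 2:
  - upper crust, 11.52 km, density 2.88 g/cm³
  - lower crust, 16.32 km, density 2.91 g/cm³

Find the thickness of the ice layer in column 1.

Take the compensation level at the base of the deeper column (depth z_c below the surface of column 1) and equate Σ ρ_i t_i down to z_c; mantle fills any gap and the z_c terms cancel.
Column 1: x×0.915 + 20.99×2.73 + 8.317×2.9 + (z_c − 29.307 − x)×3.38
Column 2: 2.566×0 + 11.52×2.88 + 16.32×2.91 + (z_c − 2.566 − 27.84)×3.38
The z_c×3.38 term appears on both sides and cancels. Collect the known terms of each column as K = Σ(ρt)_known − 3.38 × (depth of known layers): K_1 = 81.422 − 3.38×29.307 = −17.63566; K_2 = 80.6688 − 3.38×(2.566 + 27.84) = −22.10348.
Balance: K_1 − x×(3.38 − 0.915) = K_2, so x = (K_1 − K_2)/(3.38 − 0.915) = 4.46782/2.465 = 1.81 km.

1.81 km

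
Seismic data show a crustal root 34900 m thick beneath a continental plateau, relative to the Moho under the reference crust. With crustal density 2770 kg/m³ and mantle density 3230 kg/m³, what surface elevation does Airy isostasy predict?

5800 m

Isostatic balance requires: ρ_c h = (ρ_m − ρ_c) r.
h = r (ρ_m − ρ_c) / ρ_c = 34900 m × (3230 − 2770) / 2770 = 5800 m.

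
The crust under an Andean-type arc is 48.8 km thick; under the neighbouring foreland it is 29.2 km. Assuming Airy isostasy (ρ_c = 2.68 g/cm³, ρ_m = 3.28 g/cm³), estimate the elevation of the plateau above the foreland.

Excess crust Δ = 48.8 km − 29.2 km = 19.6 km, split between elevation h and root r with h + r = Δ.
Airy balance ρ_c h = (ρ_m − ρ_c) r gives r = h ρ_c/(ρ_m − ρ_c), so h (1 + ρ_c/(ρ_m − ρ_c)) = Δ, i.e. h = Δ (ρ_m − ρ_c)/ρ_m.
h = 19.6 km × 0.6/3.28 = 3.59 km.

3.59 km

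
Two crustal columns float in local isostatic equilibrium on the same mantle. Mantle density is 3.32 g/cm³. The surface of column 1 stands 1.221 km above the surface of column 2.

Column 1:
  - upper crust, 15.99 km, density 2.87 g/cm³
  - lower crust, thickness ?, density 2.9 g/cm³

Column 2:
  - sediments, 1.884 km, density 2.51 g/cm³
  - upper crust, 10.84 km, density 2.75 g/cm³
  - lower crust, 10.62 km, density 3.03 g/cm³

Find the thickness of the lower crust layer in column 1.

Take the compensation level at the base of the deeper column (depth z_c below the surface of column 1) and equate Σ ρ_i t_i down to z_c; mantle fills any gap and the z_c terms cancel.
Column 1: 15.99×2.87 + x×2.9 + (z_c − 15.99 − x)×3.32
Column 2: 1.221×0 + 1.884×2.51 + 10.84×2.75 + 10.62×3.03 + (z_c − 1.221 − 23.344)×3.32
The z_c×3.32 term appears on both sides and cancels. Collect the known terms of each column as K = Σ(ρt)_known − 3.32 × (depth of known layers): K_1 = 45.8913 − 3.32×15.99 = −7.1955; K_2 = 66.71744 − 3.32×(1.221 + 23.344) = −14.83836.
Balance: K_1 − x×(3.32 − 2.9) = K_2, so x = (K_1 − K_2)/(3.32 − 2.9) = 7.64286/0.42 = 18.2 km.

18.2 km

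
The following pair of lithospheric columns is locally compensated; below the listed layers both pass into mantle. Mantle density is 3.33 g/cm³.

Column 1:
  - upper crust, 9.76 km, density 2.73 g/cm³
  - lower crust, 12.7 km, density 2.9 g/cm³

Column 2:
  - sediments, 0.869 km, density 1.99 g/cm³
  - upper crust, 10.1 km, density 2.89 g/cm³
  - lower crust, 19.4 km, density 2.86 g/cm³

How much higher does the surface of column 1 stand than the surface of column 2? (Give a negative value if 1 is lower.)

−1.02 km

For any compensation level in the mantle, the mantle terms cancel and isostasy reduces to e = (Σt_1 − Σt_2) − (Σ(ρt)_1 − Σ(ρt)_2) / ρ_m.
Σt_1 = 22.46 km; Σt_2 = 30.369 km; Σ(ρt)_1 = 63.4748; Σ(ρt)_2 = 86.40231 (in km·g/cm³).
e = (22.46 − 30.369) − (63.4748 − 86.40231) / 3.33 = −1.02 km.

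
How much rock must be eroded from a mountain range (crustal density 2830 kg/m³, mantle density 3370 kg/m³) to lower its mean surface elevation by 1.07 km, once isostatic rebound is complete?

Net drop Δ = e − u = e − e ρ_c/ρ_m = e (ρ_m − ρ_c)/ρ_m.
e = Δ ρ_m/(ρ_m − ρ_c) = 1.07 km × 3370/540 = 6.68 km.

6.68 km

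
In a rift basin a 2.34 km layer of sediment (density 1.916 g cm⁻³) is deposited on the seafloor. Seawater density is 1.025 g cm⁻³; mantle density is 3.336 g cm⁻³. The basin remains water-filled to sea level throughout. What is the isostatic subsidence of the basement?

Submarine loading: the sediment displaces seawater, and the subsidence is in turn flooded, so s (ρ_m − ρ_w) = t (ρ_sed − ρ_w).
s = 2.34 km × (1.916 − 1.025) / (3.336 − 1.025) = 0.902 km.

0.902 km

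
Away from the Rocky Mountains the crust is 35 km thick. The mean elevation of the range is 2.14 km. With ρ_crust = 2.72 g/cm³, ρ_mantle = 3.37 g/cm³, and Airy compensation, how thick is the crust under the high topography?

46.1 km

Root depth r = h ρ_c / (ρ_m − ρ_c) = 2.14 km × 2.72 / 0.65 = 8.955 km.
Total thickness = T + h + r = 35 km + 2.14 km + 8.955 km = 46.1 km.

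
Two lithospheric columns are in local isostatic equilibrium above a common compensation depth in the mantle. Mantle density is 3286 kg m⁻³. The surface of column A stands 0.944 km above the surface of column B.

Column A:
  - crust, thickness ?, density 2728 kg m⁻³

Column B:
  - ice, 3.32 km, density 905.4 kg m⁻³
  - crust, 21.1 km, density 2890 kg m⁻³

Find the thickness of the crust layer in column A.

34.7 km

Take the compensation level at the base of the deeper column (depth z_c below the surface of column A) and equate Σ ρ_i t_i down to z_c; mantle fills any gap and the z_c terms cancel.
Column A: x×2728 + (z_c − 0 − x)×3286
Column B: 0.944×0 + 3.32×905.4 + 21.1×2890 + (z_c − 0.944 − 24.42)×3286
The z_c×3286 term appears on both sides and cancels. Collect the known terms of each column as K = Σ(ρt)_known − 3286 × (depth of known layers): K_A = 0 − 3286×0 = 0; K_B = 63984.928 − 3286×(0.944 + 24.42) = −19361.176.
Balance: K_A − x×(3286 − 2728) = K_B, so x = (K_A − K_B)/(3286 − 2728) = 19361.2/558 = 34.7 km.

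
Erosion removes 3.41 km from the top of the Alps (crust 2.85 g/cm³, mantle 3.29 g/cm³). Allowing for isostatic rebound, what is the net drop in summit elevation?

Rebound u = e ρ_c/ρ_m = 3.41 km × 2.85/3.29 = 2.954 km.
Net surface drop = e − u = 3.41 km − 2.954 km = e (ρ_m − ρ_c)/ρ_m = 0.456 km.

0.456 km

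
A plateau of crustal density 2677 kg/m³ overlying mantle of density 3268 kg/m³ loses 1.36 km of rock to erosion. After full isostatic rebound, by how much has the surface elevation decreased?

0.246 km

Rebound u = e ρ_c/ρ_m = 1.36 km × 2677/3268 = 1.114 km.
Net surface drop = e − u = 1.36 km − 1.114 km = e (ρ_m − ρ_c)/ρ_m = 0.246 km.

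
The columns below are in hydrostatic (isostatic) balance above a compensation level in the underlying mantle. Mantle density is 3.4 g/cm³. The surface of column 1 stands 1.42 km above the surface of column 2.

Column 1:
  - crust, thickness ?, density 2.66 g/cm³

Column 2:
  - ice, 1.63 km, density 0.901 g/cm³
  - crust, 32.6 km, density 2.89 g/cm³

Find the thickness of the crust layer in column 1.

Take the compensation level at the base of the deeper column (depth z_c below the surface of column 1) and equate Σ ρ_i t_i down to z_c; mantle fills any gap and the z_c terms cancel.
Column 1: x×2.66 + (z_c − 0 − x)×3.4
Column 2: 1.42×0 + 1.63×0.901 + 32.6×2.89 + (z_c − 1.42 − 34.23)×3.4
The z_c×3.4 term appears on both sides and cancels. Collect the known terms of each column as K = Σ(ρt)_known − 3.4 × (depth of known layers): K_1 = 0 − 3.4×0 = 0; K_2 = 95.68263 − 3.4×(1.42 + 34.23) = −25.52737.
Balance: K_1 − x×(3.4 − 2.66) = K_2, so x = (K_1 − K_2)/(3.4 − 2.66) = 25.5274/0.74 = 34.5 km.

34.5 km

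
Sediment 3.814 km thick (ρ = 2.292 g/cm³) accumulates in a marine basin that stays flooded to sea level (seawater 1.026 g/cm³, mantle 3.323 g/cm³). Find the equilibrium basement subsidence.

Submarine loading: the sediment displaces seawater, and the subsidence is in turn flooded, so s (ρ_m − ρ_w) = t (ρ_sed − ρ_w).
s = 3.814 km × (2.292 − 1.026) / (3.323 − 1.026) = 2.1 km.

2.1 km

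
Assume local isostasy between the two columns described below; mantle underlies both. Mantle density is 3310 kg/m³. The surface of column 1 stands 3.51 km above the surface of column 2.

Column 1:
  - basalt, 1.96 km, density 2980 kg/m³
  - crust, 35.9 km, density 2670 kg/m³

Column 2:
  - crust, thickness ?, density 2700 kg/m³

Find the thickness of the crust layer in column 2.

19.7 km

Take the compensation level at the base of the deeper column (depth z_c below the surface of column 1) and equate Σ ρ_i t_i down to z_c; mantle fills any gap and the z_c terms cancel.
Column 1: 1.96×2980 + 35.9×2670 + (z_c − 37.86)×3310
Column 2: 3.51×0 + x×2700 + (z_c − 3.51 − 0 − x)×3310
The z_c×3310 term appears on both sides and cancels. Collect the known terms of each column as K = Σ(ρt)_known − 3310 × (depth of known layers): K_1 = 101693.8 − 3310×37.86 = −23622.8; K_2 = 0 − 3310×(3.51 + 0) = −11618.1.
Balance: K_1 = K_2 − x×(3310 − 2700), so x = (K_2 − K_1)/(3310 − 2700) = 12004.7/610 = 19.7 km.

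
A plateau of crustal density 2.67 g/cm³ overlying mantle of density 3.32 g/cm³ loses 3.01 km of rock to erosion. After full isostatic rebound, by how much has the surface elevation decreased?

Rebound u = e ρ_c/ρ_m = 3.01 km × 2.67/3.32 = 2.421 km.
Net surface drop = e − u = 3.01 km − 2.421 km = e (ρ_m − ρ_c)/ρ_m = 0.589 km.

0.589 km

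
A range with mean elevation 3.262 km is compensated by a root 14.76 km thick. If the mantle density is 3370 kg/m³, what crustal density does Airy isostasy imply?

2760 kg/m³

ρ_c h = (ρ_m − ρ_c) r → ρ_c (h + r) = ρ_m r → ρ_c = ρ_m r / (h + r).
ρ_c = 3370 × 14.76 km / (3.262 km + 14.76 km) = 2760 kg/m³.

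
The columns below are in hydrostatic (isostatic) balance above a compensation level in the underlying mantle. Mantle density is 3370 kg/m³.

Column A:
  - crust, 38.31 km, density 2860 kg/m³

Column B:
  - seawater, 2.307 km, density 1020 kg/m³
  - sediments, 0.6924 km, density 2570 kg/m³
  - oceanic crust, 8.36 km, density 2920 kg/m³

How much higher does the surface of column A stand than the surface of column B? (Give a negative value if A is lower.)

For any compensation level in the mantle, the mantle terms cancel and isostasy reduces to e = (Σt_A − Σt_B) − (Σ(ρt)_A − Σ(ρt)_B) / ρ_m.
Σt_A = 38.31 km; Σt_B = 11.3594 km; Σ(ρt)_A = 109566.6; Σ(ρt)_B = 28543.808 (in km·kg/m³).
e = (38.31 − 11.3594) − (109566.6 − 28543.808) / 3370 = 2.91 km.

2.91 km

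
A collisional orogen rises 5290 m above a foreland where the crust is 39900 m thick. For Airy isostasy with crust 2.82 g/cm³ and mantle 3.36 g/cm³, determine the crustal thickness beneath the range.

72800 m

Root depth r = h ρ_c / (ρ_m − ρ_c) = 5290 m × 2.82 / 0.54 = 27630 m.
Total thickness = T + h + r = 39900 m + 5290 m + 27630 m = 72800 m.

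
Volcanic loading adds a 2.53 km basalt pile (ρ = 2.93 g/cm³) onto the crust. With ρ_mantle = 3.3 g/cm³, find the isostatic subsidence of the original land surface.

Subaerial loading: s = t ρ_load / ρ_m.
s = 2.53 km × 2.93/3.3 = 2.25 km.

2.25 km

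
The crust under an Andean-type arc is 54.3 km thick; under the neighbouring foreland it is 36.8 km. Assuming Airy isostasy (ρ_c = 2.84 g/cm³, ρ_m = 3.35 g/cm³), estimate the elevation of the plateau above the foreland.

Excess crust Δ = 54.3 km − 36.8 km = 17.5 km, split between elevation h and root r with h + r = Δ.
Airy balance ρ_c h = (ρ_m − ρ_c) r gives r = h ρ_c/(ρ_m − ρ_c), so h (1 + ρ_c/(ρ_m − ρ_c)) = Δ, i.e. h = Δ (ρ_m − ρ_c)/ρ_m.
h = 17.5 km × 0.51/3.35 = 2.66 km.

2.66 km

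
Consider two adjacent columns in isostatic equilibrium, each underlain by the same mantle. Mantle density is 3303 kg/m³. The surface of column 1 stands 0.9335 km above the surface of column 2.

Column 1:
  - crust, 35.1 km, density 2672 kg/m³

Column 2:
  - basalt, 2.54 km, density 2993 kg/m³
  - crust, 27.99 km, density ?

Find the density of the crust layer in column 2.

Take the compensation level at the base of the deeper column (depth z_c below the surface of column 1) and equate Σ ρ_i t_i down to z_c; mantle fills any gap and the z_c terms cancel.
Column 1: 35.1×2672 + (z_c − 35.1)×3303
Column 2: 0.9335×0 + 2.54×2993 + 27.99×ρ + (z_c − 0.9335 − 30.53)×3303
The z_c×3303 term appears on both sides and cancels. Collect the known terms of each column as K = Σ(ρt)_known − 3303 × (depth of known layers): K_1 = 93787.2 − 3303×35.1 = −22148.1; K_2 = 7602.22 − 3303×(0.9335 + 30.53) = −96321.7205.
Balance: K_1 = K_2 + 27.99×ρ, so ρ = (K_1 − K_2)/27.99 = 74173.6/27.99 = 2650 kg/m³.

2650 kg/m³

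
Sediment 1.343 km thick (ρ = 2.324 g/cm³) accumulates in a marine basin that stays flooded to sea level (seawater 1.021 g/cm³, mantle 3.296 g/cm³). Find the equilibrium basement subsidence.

Submarine loading: the sediment displaces seawater, and the subsidence is in turn flooded, so s (ρ_m − ρ_w) = t (ρ_sed − ρ_w).
s = 1.343 km × (2.324 − 1.021) / (3.296 − 1.021) = 0.769 km.

0.769 km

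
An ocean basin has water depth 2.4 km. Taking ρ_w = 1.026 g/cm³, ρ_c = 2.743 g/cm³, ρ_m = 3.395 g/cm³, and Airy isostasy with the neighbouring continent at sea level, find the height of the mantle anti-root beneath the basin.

6.32 km

For local isostatic compensation: replacing crust with seawater at the top is compensated by replacing crust with mantle at the base: d (ρ_c − ρ_w) = a (ρ_m − ρ_c).
a = d (ρ_c − ρ_w)/(ρ_m − ρ_c) = 2.4 km × 1.717/0.652 = 6.32 km.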